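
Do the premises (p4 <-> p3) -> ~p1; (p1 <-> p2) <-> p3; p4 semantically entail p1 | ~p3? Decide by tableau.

No

Initial set: {((p4 <-> p3) -> ~p1); ((p1 <-> p2) <-> p3); p4; ~(p1 | ~p3)}.
~(p1 | ~p3): α-rule — add ~p1, ~~p3.
((p4 <-> p3) -> ~p1): β-rule — branch into ~(p4 <-> p3)  //  ~p1.
  branch 1 (add ~(p4 <-> p3)):
    ((p1 <-> p2) <-> p3): β-rule — branch into (p1 <-> p2), p3  //  ~(p1 <-> p2), ~p3.
      branch 1.1 (add (p1 <-> p2), p3):
        ~(p4 <-> p3): β-rule — branch into p4, ~p3  //  ~p4, p3.
          branch 1.1.1 (add p4, ~p3):
            × closes — contains both p3 and ~p3.
          branch 1.1.2 (add ~p4, p3):
            × closes — contains both p4 and ~p4.
      branch 1.2 (add ~(p1 <-> p2), ~p3):
        × closes — contains both p3 and ~p3.
  branch 2 (add ~p1):
    ((p1 <-> p2) <-> p3): β-rule — branch into (p1 <-> p2), p3  //  ~(p1 <-> p2), ~p3.
      branch 2.1 (add (p1 <-> p2), p3):
        (p1 <-> p2): β-rule — branch into p1, p2  //  ~p1, ~p2.
          branch 2.1.1 (add p1, p2):
            × closes — contains both p1 and ~p1.
          branch 2.1.2 (add ~p1, ~p2):
            ○ open, literals {p1=0, p2=0, p3=1, p4=1}.
      branch 2.2 (add ~(p1 <-> p2), ~p3):
        × closes — contains both p3 and ~p3.
5 branches closed, 1 open.
An open branch gives a countermodel: p1=0, p2=0, p3=1, p4=1 (unmentioned atoms arbitrary); the premises hold there but the conclusion fails.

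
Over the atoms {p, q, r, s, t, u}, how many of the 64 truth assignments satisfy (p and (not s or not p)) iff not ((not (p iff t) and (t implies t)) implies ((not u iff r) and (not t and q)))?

32

Initial set: {((p and (not s or not p)) iff not ((not (p iff t) and (t implies t)) implies ((not u iff r) and (not t and q))))}.
((p and (not s or not p)) iff not ((not (p iff t) and (t implies t)) implies ((not u iff r) and (not t and q)))): β-rule — branch into (p and (not s or not p)), not ((not (p iff t) and (t implies t)) implies ((not u iff r) and (not t and q)))  //  not (p and (not s or not p)), not not ((not (p iff t) and (t implies t)) implies ((not u iff r) and (not t and q))).
  branch 1 (add (p and (not s or not p)), not ((not (p iff t) and (t implies t)) implies ((not u iff r) and (not t and q)))):
    (p and (not s or not p)): α-rule — add p, (not s or not p).
    not ((not (p iff t) and (t implies t)) implies ((not u iff r) and (not t and q))): α-rule — add (not (p iff t) and (t implies t)), not ((not u iff r) and (not t and q)).
    (not (p iff t) and (t implies t)): α-rule — add not (p iff t), (t implies t).
    (not s or not p): β-rule — branch into not s  //  not p.
      branch 1.1 (add not s):
        not ((not u iff r) and (not t and q)): β-rule — branch into not (not u iff r)  //  not (not t and q).
          branch 1.1.1 (add not (not u iff r)):
            not (p iff t): β-rule — branch into p, not t  //  not p, t.
              branch 1.1.1.1 (add p, not t):
                (t implies t): β-rule — branch into not t  //  t.
                  branch 1.1.1.1.1 (add not t):
                    not (not u iff r): β-rule — branch into not u, not r  //  not not u, r.
                      branch 1.1.1.1.1.1 (add not u, not r):
                        ○ open, literals {p=true, r=false, s=false, t=false, u=false}.
                      branch 1.1.1.1.1.2 (add not not u, r):
                        ○ open, literals {p=true, r=true, s=false, t=false, u=true}.
                  branch 1.1.1.1.2 (add t):
                    × closes — contains both t and not t.
              branch 1.1.1.2 (add not p, t):
                × closes — contains both p and not p.
          branch 1.1.2 (add not (not t and q)):
            not (p iff t): β-rule — branch into p, not t  //  not p, t.
              branch 1.1.2.1 (add p, not t):
                (t implies t): β-rule — branch into not t  //  t.
                  branch 1.1.2.1.1 (add not t):
                    not (not t and q): β-rule — branch into not not t  //  not q.
                      branch 1.1.2.1.1.1 (add not not t):
                        × closes — contains both t and not t.
                      branch 1.1.2.1.1.2 (add not q):
                        ○ open, literals {p=true, q=false, s=false, t=false}.
                  branch 1.1.2.1.2 (add t):
                    × closes — contains both t and not t.
              branch 1.1.2.2 (add not p, t):
                × closes — contains both p and not p.
      branch 1.2 (add not p):
        × closes — contains both p and not p.
  branch 2 (add not (p and (not s or not p)), not not ((not (p iff t) and (t implies t)) implies ((not u iff r) and (not t and q)))):
    not (p and (not s or not p)): β-rule — branch into not p  //  not (not s or not p).
      branch 2.1 (add not p):
        not not ((not (p iff t) and (t implies t)) implies ((not u iff r) and (not t and q))): β-rule — branch into not (not (p iff t) and (t implies t))  //  ((not u iff r) and (not t and q)).
          branch 2.1.1 (add not (not (p iff t) and (t implies t))):
            not (not (p iff t) and (t implies t)): β-rule — branch into not not (p iff t)  //  not (t implies t).
              branch 2.1.1.1 (add not not (p iff t)):
                not not (p iff t): β-rule — branch into p, t  //  not p, not t.
                  branch 2.1.1.1.1 (add p, t):
                    × closes — contains both p and not p.
                  branch 2.1.1.1.2 (add not p, not t):
                    ○ open, literals {p=false, t=false}.
              branch 2.1.1.2 (add not (t implies t)):
                not (t implies t): α-rule — add t, not t.
                × closes — contains both t and not t.
          branch 2.1.2 (add ((not u iff r) and (not t and q))):
            ((not u iff r) and (not t and q)): α-rule — add (not u iff r), (not t and q).
            (not t and q): α-rule — add not t, q.
            (not u iff r): β-rule — branch into not u, r  //  not not u, not r.
              branch 2.1.2.1 (add not u, r):
                ○ open, literals {p=false, q=true, r=true, t=false, u=false}.
              branch 2.1.2.2 (add not not u, not r):
                ○ open, literals {p=false, q=true, r=false, t=false, u=true}.
      branch 2.2 (add not (not s or not p)):
        not (not s or not p): α-rule — add not not s, not not p.
        not not ((not (p iff t) and (t implies t)) implies ((not u iff r) and (not t and q))): β-rule — branch into not (not (p iff t) and (t implies t))  //  ((not u iff r) and (not t and q)).
          branch 2.2.1 (add not (not (p iff t) and (t implies t))):
            not (not (p iff t) and (t implies t)): β-rule — branch into not not (p iff t)  //  not (t implies t).
              branch 2.2.1.1 (add not not (p iff t)):
                not not (p iff t): β-rule — branch into p, t  //  not p, not t.
                  branch 2.2.1.1.1 (add p, t):
                    ○ open, literals {p=true, s=true, t=true}.
                  branch 2.2.1.1.2 (add not p, not t):
                    × closes — contains both p and not p.
              branch 2.2.1.2 (add not (t implies t)):
                not (t implies t): α-rule — add t, not t.
                × closes — contains both t and not t.
          branch 2.2.2 (add ((not u iff r) and (not t and q))):
            ((not u iff r) and (not t and q)): α-rule — add (not u iff r), (not t and q).
            (not t and q): α-rule — add not t, q.
            (not u iff r): β-rule — branch into not u, r  //  not not u, not r.
              branch 2.2.2.1 (add not u, r):
                ○ open, literals {p=true, q=true, r=true, s=true, t=false, u=false}.
              branch 2.2.2.2 (add not not u, not r):
                ○ open, literals {p=true, q=true, r=false, s=true, t=false, u=true}.
10 branches closed, 9 open.
Each open branch fixes some atoms; the unmentioned ones are free. Counting distinct full assignments: branch {p=true, r=false, s=false, t=false, u=false} (q) contributes 2 new; branch {p=true, r=true, s=false, t=false, u=true} (q) contributes 2 new; branch {p=true, q=false, s=false, t=false} (r, u) contributes 2 new; branch {p=false, t=false} (q, r, s, u) contributes 16 new; branch {p=false, q=true, r=true, t=false, u=false} (s) contributes 0 new; branch {p=false, q=true, r=false, t=false, u=true} (s) contributes 0 new; branch {p=true, s=true, t=true} (q, r, u) contributes 8 new; branch {p=true, q=true, r=true, s=true, t=false, u=false} (none free) contributes 1 new; branch {p=true, q=true, r=false, s=true, t=false, u=true} (none free) contributes 1 new. Total: 32.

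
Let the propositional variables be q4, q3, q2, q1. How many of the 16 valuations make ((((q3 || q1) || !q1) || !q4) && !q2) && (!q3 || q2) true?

4

Initial set: {(((((q3 || q1) || !q1) || !q4) && !q2) && (!q3 || q2))}.
(((((q3 || q1) || !q1) || !q4) && !q2) && (!q3 || q2)): α-rule — add ((((q3 || q1) || !q1) || !q4) && !q2), (!q3 || q2).
((((q3 || q1) || !q1) || !q4) && !q2): α-rule — add (((q3 || q1) || !q1) || !q4), !q2.
(!q3 || q2): β-rule — branch into !q3  //  q2.
  branch 1 (add !q3):
    (((q3 || q1) || !q1) || !q4): β-rule — branch into ((q3 || q1) || !q1)  //  !q4.
      branch 1.1 (add ((q3 || q1) || !q1)):
        ((q3 || q1) || !q1): β-rule — branch into (q3 || q1)  //  !q1.
          branch 1.1.1 (add (q3 || q1)):
            (q3 || q1): β-rule — branch into q3  //  q1.
              branch 1.1.1.1 (add q3):
                × closes — contains both q3 and !q3.
              branch 1.1.1.2 (add q1):
                ○ open, literals {q1=true, q2=false, q3=false}.
          branch 1.1.2 (add !q1):
            ○ open, literals {q1=false, q2=false, q3=false}.
      branch 1.2 (add !q4):
        ○ open, literals {q2=false, q3=false, q4=false}.
  branch 2 (add q2):
    × closes — contains both q2 and !q2.
2 branches closed, 3 open.
Each open branch fixes some atoms; the unmentioned ones are free. Counting distinct full assignments: branch {q1=true, q2=false, q3=false} (q4) contributes 2 new; branch {q1=false, q2=false, q3=false} (q4) contributes 2 new; branch {q2=false, q3=false, q4=false} (q1) contributes 0 new. Total: 4.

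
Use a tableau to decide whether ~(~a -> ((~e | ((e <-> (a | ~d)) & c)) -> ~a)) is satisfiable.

Initial set: {~(~a -> ((~e | ((e <-> (a | ~d)) & c)) -> ~a))}.
~(~a -> ((~e | ((e <-> (a | ~d)) & c)) -> ~a)): α-rule — add ~a, ~((~e | ((e <-> (a | ~d)) & c)) -> ~a).
~((~e | ((e <-> (a | ~d)) & c)) -> ~a): α-rule — add (~e | ((e <-> (a | ~d)) & c)), ~~a.
× closes — contains both a and ~a.
All 1 branch closes.
Every branch closed; the formula is unsatisfiable.

Unsatisfiable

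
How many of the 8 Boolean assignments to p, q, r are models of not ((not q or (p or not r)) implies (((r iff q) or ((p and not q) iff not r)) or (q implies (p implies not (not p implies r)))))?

Initial set: {not ((not q or (p or not r)) implies (((r iff q) or ((p and not q) iff not r)) or (q implies (p implies not (not p implies r)))))}.
not ((not q or (p or not r)) implies (((r iff q) or ((p and not q) iff not r)) or (q implies (p implies not (not p implies r))))): α-rule — add (not q or (p or not r)), not (((r iff q) or ((p and not q) iff not r)) or (q implies (p implies not (not p implies r)))).
not (((r iff q) or ((p and not q) iff not r)) or (q implies (p implies not (not p implies r)))): α-rule — add not ((r iff q) or ((p and not q) iff not r)), not (q implies (p implies not (not p implies r))).
not ((r iff q) or ((p and not q) iff not r)): α-rule — add not (r iff q), not ((p and not q) iff not r).
not (q implies (p implies not (not p implies r))): α-rule — add q, not (p implies not (not p implies r)).
not (p implies not (not p implies r)): α-rule — add p, not not (not p implies r).
(not q or (p or not r)): β-rule — branch into not q  //  (p or not r).
  branch 1 (add not q):
    × closes — contains both q and not q.
  branch 2 (add (p or not r)):
    not (r iff q): β-rule — branch into r, not q  //  not r, q.
      branch 2.1 (add r, not q):
        × closes — contains both q and not q.
      branch 2.2 (add not r, q):
        not ((p and not q) iff not r): β-rule — branch into (p and not q), not not r  //  not (p and not q), not r.
          branch 2.2.1 (add (p and not q), not not r):
            × closes — contains both r and not r.
          branch 2.2.2 (add not (p and not q), not r):
            not not (not p implies r): β-rule — branch into not not p  //  r.
              branch 2.2.2.1 (add not not p):
                (p or not r): β-rule — branch into p  //  not r.
                  branch 2.2.2.1.1 (add p):
                    not (p and not q): β-rule — branch into not p  //  not not q.
                      branch 2.2.2.1.1.1 (add not p):
                        × closes — contains both p and not p.
                      branch 2.2.2.1.1.2 (add not not q):
                        ○ open, literals {p=true, q=true, r=false}.
                  branch 2.2.2.1.2 (add not r):
                    not (p and not q): β-rule — branch into not p  //  not not q.
                      branch 2.2.2.1.2.1 (add not p):
                        × closes — contains both p and not p.
                      branch 2.2.2.1.2.2 (add not not q):
                        ○ open, literals {p=true, q=true, r=false}.
              branch 2.2.2.2 (add r):
                × closes — contains both r and not r.
6 branches closed, 2 open.
Each open branch fixes some atoms; the unmentioned ones are free. Counting distinct full assignments: branch {p=true, q=true, r=false} (none free) contributes 1 new; branch {p=true, q=true, r=false} (none free) contributes 0 new. Total: 1.

1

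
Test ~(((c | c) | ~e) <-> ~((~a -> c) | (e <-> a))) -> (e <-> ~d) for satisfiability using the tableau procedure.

Initial set: {(~(((c | c) | ~e) <-> ~((~a -> c) | (e <-> a))) -> (e <-> ~d))}.
(~(((c | c) | ~e) <-> ~((~a -> c) | (e <-> a))) -> (e <-> ~d)): β-rule — branch into ~~(((c | c) | ~e) <-> ~((~a -> c) | (e <-> a)))  //  (e <-> ~d).
  branch 1 (add ~~(((c | c) | ~e) <-> ~((~a -> c) | (e <-> a)))):
    ~~(((c | c) | ~e) <-> ~((~a -> c) | (e <-> a))): β-rule — branch into ((c | c) | ~e), ~((~a -> c) | (e <-> a))  //  ~((c | c) | ~e), ~~((~a -> c) | (e <-> a)).
      branch 1.1 (add ((c | c) | ~e), ~((~a -> c) | (e <-> a))):
        ~((~a -> c) | (e <-> a)): α-rule — add ~(~a -> c), ~(e <-> a).
        ~(~a -> c): α-rule — add ~a, ~c.
        ((c | c) | ~e): β-rule — branch into (c | c)  //  ~e.
          branch 1.1.1 (add (c | c)):
            ~(e <-> a): β-rule — branch into e, ~a  //  ~e, a.
              branch 1.1.1.1 (add e, ~a):
                (c | c): β-rule — branch into c  //  c.
                  branch 1.1.1.1.1 (add c):
                    × closes — contains both c and ~c.
                  branch 1.1.1.1.2 (add c):
                    × closes — contains both c and ~c.
              branch 1.1.1.2 (add ~e, a):
                × closes — contains both a and ~a.
          branch 1.1.2 (add ~e):
            ~(e <-> a): β-rule — branch into e, ~a  //  ~e, a.
              branch 1.1.2.1 (add e, ~a):
                × closes — contains both e and ~e.
              branch 1.1.2.2 (add ~e, a):
                × closes — contains both a and ~a.
      branch 1.2 (add ~((c | c) | ~e), ~~((~a -> c) | (e <-> a))):
        ~((c | c) | ~e): α-rule — add ~(c | c), ~~e.
        ~(c | c): α-rule — add ~c, ~c.
        ~~((~a -> c) | (e <-> a)): β-rule — branch into (~a -> c)  //  (e <-> a).
          branch 1.2.1 (add (~a -> c)):
            (~a -> c): β-rule — branch into ~~a  //  c.
              branch 1.2.1.1 (add ~~a):
                ○ open, literals {a=T, c=F, e=T}.
              branch 1.2.1.2 (add c):
                × closes — contains both c and ~c.
          branch 1.2.2 (add (e <-> a)):
            (e <-> a): β-rule — branch into e, a  //  ~e, ~a.
              branch 1.2.2.1 (add e, a):
                ○ open, literals {a=T, c=F, e=T}.
              branch 1.2.2.2 (add ~e, ~a):
                × closes — contains both e and ~e.
  branch 2 (add (e <-> ~d)):
    (e <-> ~d): β-rule — branch into e, ~d  //  ~e, ~~d.
      branch 2.1 (add e, ~d):
        ○ open, literals {d=F, e=T}.
      branch 2.2 (add ~e, ~~d):
        ○ open, literals {d=T, e=F}.
7 branches closed, 4 open.
An open branch gives a satisfying assignment: a=T, c=F, e=T.

Satisfiable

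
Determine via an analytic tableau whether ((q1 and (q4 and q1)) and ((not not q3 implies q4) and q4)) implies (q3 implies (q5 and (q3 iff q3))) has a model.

Satisfiable

Initial set: {(((q1 and (q4 and q1)) and ((not not q3 implies q4) and q4)) implies (q3 implies (q5 and (q3 iff q3))))}.
(((q1 and (q4 and q1)) and ((not not q3 implies q4) and q4)) implies (q3 implies (q5 and (q3 iff q3)))): β-rule — branch into not ((q1 and (q4 and q1)) and ((not not q3 implies q4) and q4))  //  (q3 implies (q5 and (q3 iff q3))).
  branch 1 (add not ((q1 and (q4 and q1)) and ((not not q3 implies q4) and q4))):
    not ((q1 and (q4 and q1)) and ((not not q3 implies q4) and q4)): β-rule — branch into not (q1 and (q4 and q1))  //  not ((not not q3 implies q4) and q4).
      branch 1.1 (add not (q1 and (q4 and q1))):
        not (q1 and (q4 and q1)): β-rule — branch into not q1  //  not (q4 and q1).
          branch 1.1.1 (add not q1):
            ○ open, literals {q1=0}.
          branch 1.1.2 (add not (q4 and q1)):
            not (q4 and q1): β-rule — branch into not q4  //  not q1.
              branch 1.1.2.1 (add not q4):
                ○ open, literals {q4=0}.
              branch 1.1.2.2 (add not q1):
                ○ open, literals {q1=0}.
      branch 1.2 (add not ((not not q3 implies q4) and q4)):
        not ((not not q3 implies q4) and q4): β-rule — branch into not (not not q3 implies q4)  //  not q4.
          branch 1.2.1 (add not (not not q3 implies q4)):
            not (not not q3 implies q4): α-rule — add not not q3, not q4.
            not not q3: drop double negation, giving q3.
            ○ open, literals {q3=1, q4=0}.
          branch 1.2.2 (add not q4):
            ○ open, literals {q4=0}.
  branch 2 (add (q3 implies (q5 and (q3 iff q3)))):
    (q3 implies (q5 and (q3 iff q3))): β-rule — branch into not q3  //  (q5 and (q3 iff q3)).
      branch 2.1 (add not q3):
        ○ open, literals {q3=0}.
      branch 2.2 (add (q5 and (q3 iff q3))):
        (q5 and (q3 iff q3)): α-rule — add q5, (q3 iff q3).
        (q3 iff q3): β-rule — branch into q3, q3  //  not q3, not q3.
          branch 2.2.1 (add q3, q3):
            ○ open, literals {q3=1, q5=1}.
          branch 2.2.2 (add not q3, not q3):
            ○ open, literals {q3=0, q5=1}.
0 branches closed, 8 open.
An open branch gives a satisfying assignment: q1=0.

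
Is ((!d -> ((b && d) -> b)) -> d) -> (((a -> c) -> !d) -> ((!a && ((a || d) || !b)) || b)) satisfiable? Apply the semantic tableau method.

Initial set: {(((!d -> ((b && d) -> b)) -> d) -> (((a -> c) -> !d) -> ((!a && ((a || d) || !b)) || b)))}.
(((!d -> ((b && d) -> b)) -> d) -> (((a -> c) -> !d) -> ((!a && ((a || d) || !b)) || b))): β-rule — branch into !((!d -> ((b && d) -> b)) -> d)  //  (((a -> c) -> !d) -> ((!a && ((a || d) || !b)) || b)).
  branch 1 (add !((!d -> ((b && d) -> b)) -> d)):
    !((!d -> ((b && d) -> b)) -> d): α-rule — add (!d -> ((b && d) -> b)), !d.
    (!d -> ((b && d) -> b)): β-rule — branch into !!d  //  ((b && d) -> b).
      branch 1.1 (add !!d):
        × closes — contains both d and !d.
      branch 1.2 (add ((b && d) -> b)):
        ((b && d) -> b): β-rule — branch into !(b && d)  //  b.
          branch 1.2.1 (add !(b && d)):
            !(b && d): β-rule — branch into !b  //  !d.
              branch 1.2.1.1 (add !b):
                ○ open, literals {b=false, d=false}.
              branch 1.2.1.2 (add !d):
                ○ open, literals {d=false}.
          branch 1.2.2 (add b):
            ○ open, literals {b=true, d=false}.
  branch 2 (add (((a -> c) -> !d) -> ((!a && ((a || d) || !b)) || b))):
    (((a -> c) -> !d) -> ((!a && ((a || d) || !b)) || b)): β-rule — branch into !((a -> c) -> !d)  //  ((!a && ((a || d) || !b)) || b).
      branch 2.1 (add !((a -> c) -> !d)):
        !((a -> c) -> !d): α-rule — add (a -> c), !!d.
        (a -> c): β-rule — branch into !a  //  c.
          branch 2.1.1 (add !a):
            ○ open, literals {a=false, d=true}.
          branch 2.1.2 (add c):
            ○ open, literals {c=true, d=true}.
      branch 2.2 (add ((!a && ((a || d) || !b)) || b)):
        ((!a && ((a || d) || !b)) || b): β-rule — branch into (!a && ((a || d) || !b))  //  b.
          branch 2.2.1 (add (!a && ((a || d) || !b))):
            (!a && ((a || d) || !b)): α-rule — add !a, ((a || d) || !b).
            ((a || d) || !b): β-rule — branch into (a || d)  //  !b.
              branch 2.2.1.1 (add (a || d)):
                (a || d): β-rule — branch into a  //  d.
                  branch 2.2.1.1.1 (add a):
                    × closes — contains both a and !a.
                  branch 2.2.1.1.2 (add d):
                    ○ open, literals {a=false, d=true}.
              branch 2.2.1.2 (add !b):
                ○ open, literals {a=false, b=false}.
          branch 2.2.2 (add b):
            ○ open, literals {b=true}.
2 branches closed, 8 open.
An open branch gives a satisfying assignment: b=false, d=false.

Satisfiable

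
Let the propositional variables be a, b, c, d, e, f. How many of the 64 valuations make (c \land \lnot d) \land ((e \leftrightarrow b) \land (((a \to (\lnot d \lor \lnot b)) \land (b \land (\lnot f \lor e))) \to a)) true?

6

Initial set: {T ((c \land \lnot d) \land ((e \leftrightarrow b) \land (((a \to (\lnot d \lor \lnot b)) \land (b \land (\lnot f \lor e))) \to a)))}.
T ((c \land \lnot d) \land ((e \leftrightarrow b) \land (((a \to (\lnot d \lor \lnot b)) \land (b \land (\lnot f \lor e))) \to a))): α-rule — add T (c \land \lnot d), T ((e \leftrightarrow b) \land (((a \to (\lnot d \lor \lnot b)) \land (b \land (\lnot f \lor e))) \to a)).
T (c \land \lnot d): α-rule — add T c, T \lnot d.
T ((e \leftrightarrow b) \land (((a \to (\lnot d \lor \lnot b)) \land (b \land (\lnot f \lor e))) \to a)): α-rule — add T (e \leftrightarrow b), T (((a \to (\lnot d \lor \lnot b)) \land (b \land (\lnot f \lor e))) \to a).
T (e \leftrightarrow b): β-rule — branch into T e, T b  //  F e, F b.
  branch 1 (add T e, T b):
    T (((a \to (\lnot d \lor \lnot b)) \land (b \land (\lnot f \lor e))) \to a): β-rule — branch into F ((a \to (\lnot d \lor \lnot b)) \land (b \land (\lnot f \lor e)))  //  T a.
      branch 1.1 (add F ((a \to (\lnot d \lor \lnot b)) \land (b \land (\lnot f \lor e)))):
        F ((a \to (\lnot d \lor \lnot b)) \land (b \land (\lnot f \lor e))): β-rule — branch into F (a \to (\lnot d \lor \lnot b))  //  F (b \land (\lnot f \lor e)).
          branch 1.1.1 (add F (a \to (\lnot d \lor \lnot b))):
            F (a \to (\lnot d \lor \lnot b)): α-rule — add T a, F (\lnot d \lor \lnot b).
            F (\lnot d \lor \lnot b): α-rule — add F \lnot d, F \lnot b.
            × closes — contains both d and \lnot d.
          branch 1.1.2 (add F (b \land (\lnot f \lor e))):
            F (b \land (\lnot f \lor e)): β-rule — branch into F b  //  F (\lnot f \lor e).
              branch 1.1.2.1 (add F b):
                × closes — contains both b and \lnot b.
              branch 1.1.2.2 (add F (\lnot f \lor e)):
                F (\lnot f \lor e): α-rule — add F \lnot f, F e.
                × closes — contains both e and \lnot e.
      branch 1.2 (add T a):
        ○ open, literals {a=1, b=1, c=1, d=0, e=1}.
  branch 2 (add F e, F b):
    T (((a \to (\lnot d \lor \lnot b)) \land (b \land (\lnot f \lor e))) \to a): β-rule — branch into F ((a \to (\lnot d \lor \lnot b)) \land (b \land (\lnot f \lor e)))  //  T a.
      branch 2.1 (add F ((a \to (\lnot d \lor \lnot b)) \land (b \land (\lnot f \lor e)))):
        F ((a \to (\lnot d \lor \lnot b)) \land (b \land (\lnot f \lor e))): β-rule — branch into F (a \to (\lnot d \lor \lnot b))  //  F (b \land (\lnot f \lor e)).
          branch 2.1.1 (add F (a \to (\lnot d \lor \lnot b))):
            F (a \to (\lnot d \lor \lnot b)): α-rule — add T a, F (\lnot d \lor \lnot b).
            F (\lnot d \lor \lnot b): α-rule — add F \lnot d, F \lnot b.
            × closes — contains both d and \lnot d.
          branch 2.1.2 (add F (b \land (\lnot f \lor e))):
            F (b \land (\lnot f \lor e)): β-rule — branch into F b  //  F (\lnot f \lor e).
              branch 2.1.2.1 (add F b):
                ○ open, literals {b=0, c=1, d=0, e=0}.
              branch 2.1.2.2 (add F (\lnot f \lor e)):
                F (\lnot f \lor e): α-rule — add F \lnot f, F e.
                ○ open, literals {b=0, c=1, d=0, e=0, f=1}.
      branch 2.2 (add T a):
        ○ open, literals {a=1, b=0, c=1, d=0, e=0}.
4 branches closed, 4 open.
Each open branch fixes some atoms; the unmentioned ones are free. Counting distinct full assignments: branch {a=1, b=1, c=1, d=0, e=1} (f) contributes 2 new; branch {b=0, c=1, d=0, e=0} (a, f) contributes 4 new; branch {b=0, c=1, d=0, e=0, f=1} (a) contributes 0 new; branch {a=1, b=0, c=1, d=0, e=0} (f) contributes 0 new. Total: 6.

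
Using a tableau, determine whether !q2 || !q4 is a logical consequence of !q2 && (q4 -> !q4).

Yes

Initial set: {(!q2 && (q4 -> !q4)); !(!q2 || !q4)}.
(!q2 && (q4 -> !q4)): α-rule — add !q2, (q4 -> !q4).
!(!q2 || !q4): α-rule — add !!q2, !!q4.
× closes — contains both q2 and !q2.
All 1 branch closes.
Every branch closed, so the premises entail the conclusion.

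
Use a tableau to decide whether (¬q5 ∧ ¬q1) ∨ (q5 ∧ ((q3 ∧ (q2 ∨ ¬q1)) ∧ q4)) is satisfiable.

Initial set: {T ((¬q5 ∧ ¬q1) ∨ (q5 ∧ ((q3 ∧ (q2 ∨ ¬q1)) ∧ q4)))}.
T ((¬q5 ∧ ¬q1) ∨ (q5 ∧ ((q3 ∧ (q2 ∨ ¬q1)) ∧ q4))): β-rule — branch into T (¬q5 ∧ ¬q1)  //  T (q5 ∧ ((q3 ∧ (q2 ∨ ¬q1)) ∧ q4)).
  branch 1 (add T (¬q5 ∧ ¬q1)):
    T (¬q5 ∧ ¬q1): α-rule — add T ¬q5, T ¬q1.
    ○ open, literals {q1=0, q5=0}.
  branch 2 (add T (q5 ∧ ((q3 ∧ (q2 ∨ ¬q1)) ∧ q4))):
    T (q5 ∧ ((q3 ∧ (q2 ∨ ¬q1)) ∧ q4)): α-rule — add T q5, T ((q3 ∧ (q2 ∨ ¬q1)) ∧ q4).
    T ((q3 ∧ (q2 ∨ ¬q1)) ∧ q4): α-rule — add T (q3 ∧ (q2 ∨ ¬q1)), T q4.
    T (q3 ∧ (q2 ∨ ¬q1)): α-rule — add T q3, T (q2 ∨ ¬q1).
    T (q2 ∨ ¬q1): β-rule — branch into T q2  //  T ¬q1.
      branch 2.1 (add T q2):
        ○ open, literals {q2=1, q3=1, q4=1, q5=1}.
      branch 2.2 (add T ¬q1):
        ○ open, literals {q1=0, q3=1, q4=1, q5=1}.
0 branches closed, 3 open.
An open branch gives a satisfying assignment: q1=0, q5=0.

Satisfiable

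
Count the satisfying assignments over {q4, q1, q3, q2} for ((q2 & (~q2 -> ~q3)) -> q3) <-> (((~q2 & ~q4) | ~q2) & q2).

Initial set: {(((q2 & (~q2 -> ~q3)) -> q3) <-> (((~q2 & ~q4) | ~q2) & q2))}.
(((q2 & (~q2 -> ~q3)) -> q3) <-> (((~q2 & ~q4) | ~q2) & q2)): β-rule — branch into ((q2 & (~q2 -> ~q3)) -> q3), (((~q2 & ~q4) | ~q2) & q2)  //  ~((q2 & (~q2 -> ~q3)) -> q3), ~(((~q2 & ~q4) | ~q2) & q2).
  branch 1 (add ((q2 & (~q2 -> ~q3)) -> q3), (((~q2 & ~q4) | ~q2) & q2)):
    (((~q2 & ~q4) | ~q2) & q2): α-rule — add ((~q2 & ~q4) | ~q2), q2.
    ((q2 & (~q2 -> ~q3)) -> q3): β-rule — branch into ~(q2 & (~q2 -> ~q3))  //  q3.
      branch 1.1 (add ~(q2 & (~q2 -> ~q3))):
        ((~q2 & ~q4) | ~q2): β-rule — branch into (~q2 & ~q4)  //  ~q2.
          branch 1.1.1 (add (~q2 & ~q4)):
            (~q2 & ~q4): α-rule — add ~q2, ~q4.
            × closes — contains both q2 and ~q2.
          branch 1.1.2 (add ~q2):
            × closes — contains both q2 and ~q2.
      branch 1.2 (add q3):
        ((~q2 & ~q4) | ~q2): β-rule — branch into (~q2 & ~q4)  //  ~q2.
          branch 1.2.1 (add (~q2 & ~q4)):
            (~q2 & ~q4): α-rule — add ~q2, ~q4.
            × closes — contains both q2 and ~q2.
          branch 1.2.2 (add ~q2):
            × closes — contains both q2 and ~q2.
  branch 2 (add ~((q2 & (~q2 -> ~q3)) -> q3), ~(((~q2 & ~q4) | ~q2) & q2)):
    ~((q2 & (~q2 -> ~q3)) -> q3): α-rule — add (q2 & (~q2 -> ~q3)), ~q3.
    (q2 & (~q2 -> ~q3)): α-rule — add q2, (~q2 -> ~q3).
    ~(((~q2 & ~q4) | ~q2) & q2): β-rule — branch into ~((~q2 & ~q4) | ~q2)  //  ~q2.
      branch 2.1 (add ~((~q2 & ~q4) | ~q2)):
        ~((~q2 & ~q4) | ~q2): α-rule — add ~(~q2 & ~q4), ~~q2.
        (~q2 -> ~q3): β-rule — branch into ~~q2  //  ~q3.
          branch 2.1.1 (add ~~q2):
            ~(~q2 & ~q4): β-rule — branch into ~~q2  //  ~~q4.
              branch 2.1.1.1 (add ~~q2):
                ○ open, literals {q2=T, q3=F}.
              branch 2.1.1.2 (add ~~q4):
                ○ open, literals {q2=T, q3=F, q4=T}.
          branch 2.1.2 (add ~q3):
            ~(~q2 & ~q4): β-rule — branch into ~~q2  //  ~~q4.
              branch 2.1.2.1 (add ~~q2):
                ○ open, literals {q2=T, q3=F}.
              branch 2.1.2.2 (add ~~q4):
                ○ open, literals {q2=T, q3=F, q4=T}.
      branch 2.2 (add ~q2):
        × closes — contains both q2 and ~q2.
5 branches closed, 4 open.
Each open branch fixes some atoms; the unmentioned ones are free. Counting distinct full assignments: branch {q2=T, q3=F} (q4, q1) contributes 4 new; branch {q2=T, q3=F, q4=T} (q1) contributes 0 new; branch {q2=T, q3=F} (q4, q1) contributes 0 new; branch {q2=T, q3=F, q4=T} (q1) contributes 0 new. Total: 4.

4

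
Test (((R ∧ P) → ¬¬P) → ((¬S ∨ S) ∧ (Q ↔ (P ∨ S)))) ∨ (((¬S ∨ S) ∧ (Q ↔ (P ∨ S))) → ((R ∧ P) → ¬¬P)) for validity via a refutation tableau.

Assume the negation and expand:
Initial set: {¬((((R ∧ P) → ¬¬P) → ((¬S ∨ S) ∧ (Q ↔ (P ∨ S)))) ∨ (((¬S ∨ S) ∧ (Q ↔ (P ∨ S))) → ((R ∧ P) → ¬¬P)))}.
¬((((R ∧ P) → ¬¬P) → ((¬S ∨ S) ∧ (Q ↔ (P ∨ S)))) ∨ (((¬S ∨ S) ∧ (Q ↔ (P ∨ S))) → ((R ∧ P) → ¬¬P))): α-rule — add ¬(((R ∧ P) → ¬¬P) → ((¬S ∨ S) ∧ (Q ↔ (P ∨ S)))), ¬(((¬S ∨ S) ∧ (Q ↔ (P ∨ S))) → ((R ∧ P) → ¬¬P)).
¬(((R ∧ P) → ¬¬P) → ((¬S ∨ S) ∧ (Q ↔ (P ∨ S)))): α-rule — add ((R ∧ P) → ¬¬P), ¬((¬S ∨ S) ∧ (Q ↔ (P ∨ S))).
¬(((¬S ∨ S) ∧ (Q ↔ (P ∨ S))) → ((R ∧ P) → ¬¬P)): α-rule — add ((¬S ∨ S) ∧ (Q ↔ (P ∨ S))), ¬((R ∧ P) → ¬¬P).
((¬S ∨ S) ∧ (Q ↔ (P ∨ S))): α-rule — add (¬S ∨ S), (Q ↔ (P ∨ S)).
¬((R ∧ P) → ¬¬P): α-rule — add (R ∧ P), ¬¬¬P.
(R ∧ P): α-rule — add R, P.
¬¬¬P: drop double negation, giving ¬P.
× closes — contains both P and ¬P.
All 1 branch closes.
Every branch closed, so the negation is unsatisfiable and the formula is valid.

Valid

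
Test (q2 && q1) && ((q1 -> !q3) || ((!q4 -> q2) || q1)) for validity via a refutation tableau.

Assume the negation and expand:
Initial set: {!((q2 && q1) && ((q1 -> !q3) || ((!q4 -> q2) || q1)))}.
!((q2 && q1) && ((q1 -> !q3) || ((!q4 -> q2) || q1))): β-rule — branch into !(q2 && q1)  //  !((q1 -> !q3) || ((!q4 -> q2) || q1)).
  branch 1 (add !(q2 && q1)):
    !(q2 && q1): β-rule — branch into !q2  //  !q1.
      branch 1.1 (add !q2):
        ○ open, literals {q2=0}.
      branch 1.2 (add !q1):
        ○ open, literals {q1=0}.
  branch 2 (add !((q1 -> !q3) || ((!q4 -> q2) || q1))):
    !((q1 -> !q3) || ((!q4 -> q2) || q1)): α-rule — add !(q1 -> !q3), !((!q4 -> q2) || q1).
    !(q1 -> !q3): α-rule — add q1, !!q3.
    !((!q4 -> q2) || q1): α-rule — add !(!q4 -> q2), !q1.
    × closes — contains both q1 and !q1.
1 branch closed, 2 open.
An open branch gives a countermodel: q2=0 (unmentioned atoms arbitrary); under it the original formula is false.

Not valid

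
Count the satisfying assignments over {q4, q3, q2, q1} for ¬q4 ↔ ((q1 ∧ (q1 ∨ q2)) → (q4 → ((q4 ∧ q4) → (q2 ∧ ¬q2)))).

12

Initial set: {(¬q4 ↔ ((q1 ∧ (q1 ∨ q2)) → (q4 → ((q4 ∧ q4) → (q2 ∧ ¬q2)))))}.
(¬q4 ↔ ((q1 ∧ (q1 ∨ q2)) → (q4 → ((q4 ∧ q4) → (q2 ∧ ¬q2))))): β-rule — branch into ¬q4, ((q1 ∧ (q1 ∨ q2)) → (q4 → ((q4 ∧ q4) → (q2 ∧ ¬q2))))  //  ¬¬q4, ¬((q1 ∧ (q1 ∨ q2)) → (q4 → ((q4 ∧ q4) → (q2 ∧ ¬q2)))).
  branch 1 (add ¬q4, ((q1 ∧ (q1 ∨ q2)) → (q4 → ((q4 ∧ q4) → (q2 ∧ ¬q2))))):
    ((q1 ∧ (q1 ∨ q2)) → (q4 → ((q4 ∧ q4) → (q2 ∧ ¬q2)))): β-rule — branch into ¬(q1 ∧ (q1 ∨ q2))  //  (q4 → ((q4 ∧ q4) → (q2 ∧ ¬q2))).
      branch 1.1 (add ¬(q1 ∧ (q1 ∨ q2))):
        ¬(q1 ∧ (q1 ∨ q2)): β-rule — branch into ¬q1  //  ¬(q1 ∨ q2).
          branch 1.1.1 (add ¬q1):
            ○ open, literals {q1=F, q4=F}.
          branch 1.1.2 (add ¬(q1 ∨ q2)):
            ¬(q1 ∨ q2): α-rule — add ¬q1, ¬q2.
            ○ open, literals {q1=F, q2=F, q4=F}.
      branch 1.2 (add (q4 → ((q4 ∧ q4) → (q2 ∧ ¬q2)))):
        (q4 → ((q4 ∧ q4) → (q2 ∧ ¬q2))): β-rule — branch into ¬q4  //  ((q4 ∧ q4) → (q2 ∧ ¬q2)).
          branch 1.2.1 (add ¬q4):
            ○ open, literals {q4=F}.
          branch 1.2.2 (add ((q4 ∧ q4) → (q2 ∧ ¬q2))):
            ((q4 ∧ q4) → (q2 ∧ ¬q2)): β-rule — branch into ¬(q4 ∧ q4)  //  (q2 ∧ ¬q2).
              branch 1.2.2.1 (add ¬(q4 ∧ q4)):
                ¬(q4 ∧ q4): β-rule — branch into ¬q4  //  ¬q4.
                  branch 1.2.2.1.1 (add ¬q4):
                    ○ open, literals {q4=F}.
                  branch 1.2.2.1.2 (add ¬q4):
                    ○ open, literals {q4=F}.
              branch 1.2.2.2 (add (q2 ∧ ¬q2)):
                (q2 ∧ ¬q2): α-rule — add q2, ¬q2.
                × closes — contains both q2 and ¬q2.
  branch 2 (add ¬¬q4, ¬((q1 ∧ (q1 ∨ q2)) → (q4 → ((q4 ∧ q4) → (q2 ∧ ¬q2))))):
    ¬((q1 ∧ (q1 ∨ q2)) → (q4 → ((q4 ∧ q4) → (q2 ∧ ¬q2)))): α-rule — add (q1 ∧ (q1 ∨ q2)), ¬(q4 → ((q4 ∧ q4) → (q2 ∧ ¬q2))).
    (q1 ∧ (q1 ∨ q2)): α-rule — add q1, (q1 ∨ q2).
    ¬(q4 → ((q4 ∧ q4) → (q2 ∧ ¬q2))): α-rule — add q4, ¬((q4 ∧ q4) → (q2 ∧ ¬q2)).
    ¬((q4 ∧ q4) → (q2 ∧ ¬q2)): α-rule — add (q4 ∧ q4), ¬(q2 ∧ ¬q2).
    (q4 ∧ q4): α-rule — add q4, q4.
    (q1 ∨ q2): β-rule — branch into q1  //  q2.
      branch 2.1 (add q1):
        ¬(q2 ∧ ¬q2): β-rule — branch into ¬q2  //  ¬¬q2.
          branch 2.1.1 (add ¬q2):
            ○ open, literals {q1=T, q2=F, q4=T}.
          branch 2.1.2 (add ¬¬q2):
            ○ open, literals {q1=T, q2=T, q4=T}.
      branch 2.2 (add q2):
        ¬(q2 ∧ ¬q2): β-rule — branch into ¬q2  //  ¬¬q2.
          branch 2.2.1 (add ¬q2):
            × closes — contains both q2 and ¬q2.
          branch 2.2.2 (add ¬¬q2):
            ○ open, literals {q1=T, q2=T, q4=T}.
2 branches closed, 8 open.
Each open branch fixes some atoms; the unmentioned ones are free. Counting distinct full assignments: branch {q1=F, q4=F} (q3, q2) contributes 4 new; branch {q1=F, q2=F, q4=F} (q3) contributes 0 new; branch {q4=F} (q3, q2, q1) contributes 4 new; branch {q4=F} (q3, q2, q1) contributes 0 new; branch {q4=F} (q3, q2, q1) contributes 0 new; branch {q1=T, q2=F, q4=T} (q3) contributes 2 new; branch {q1=T, q2=T, q4=T} (q3) contributes 2 new; branch {q1=T, q2=T, q4=T} (q3) contributes 0 new. Total: 12.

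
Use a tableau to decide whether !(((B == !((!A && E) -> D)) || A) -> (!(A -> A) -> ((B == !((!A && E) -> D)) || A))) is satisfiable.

Initial set: {!(((B == !((!A && E) -> D)) || A) -> (!(A -> A) -> ((B == !((!A && E) -> D)) || A)))}.
!(((B == !((!A && E) -> D)) || A) -> (!(A -> A) -> ((B == !((!A && E) -> D)) || A))): α-rule — add ((B == !((!A && E) -> D)) || A), !(!(A -> A) -> ((B == !((!A && E) -> D)) || A)).
!(!(A -> A) -> ((B == !((!A && E) -> D)) || A)): α-rule — add !(A -> A), !((B == !((!A && E) -> D)) || A).
!(A -> A): α-rule — add A, !A.
× closes — contains both A and !A.
All 1 branch closes.
Every branch closed; the formula is unsatisfiable.

Unsatisfiable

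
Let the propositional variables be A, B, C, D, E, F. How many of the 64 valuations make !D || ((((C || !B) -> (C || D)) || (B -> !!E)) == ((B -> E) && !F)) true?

Initial set: {(!D || ((((C || !B) -> (C || D)) || (B -> !!E)) == ((B -> E) && !F)))}.
(!D || ((((C || !B) -> (C || D)) || (B -> !!E)) == ((B -> E) && !F))): β-rule — branch into !D  //  ((((C || !B) -> (C || D)) || (B -> !!E)) == ((B -> E) && !F)).
  branch 1 (add !D):
    ○ open, literals {D=F}.
  branch 2 (add ((((C || !B) -> (C || D)) || (B -> !!E)) == ((B -> E) && !F))):
    ((((C || !B) -> (C || D)) || (B -> !!E)) == ((B -> E) && !F)): β-rule — branch into (((C || !B) -> (C || D)) || (B -> !!E)), ((B -> E) && !F)  //  !(((C || !B) -> (C || D)) || (B -> !!E)), !((B -> E) && !F).
      branch 2.1 (add (((C || !B) -> (C || D)) || (B -> !!E)), ((B -> E) && !F)):
        ((B -> E) && !F): α-rule — add (B -> E), !F.
        (((C || !B) -> (C || D)) || (B -> !!E)): β-rule — branch into ((C || !B) -> (C || D))  //  (B -> !!E).
          branch 2.1.1 (add ((C || !B) -> (C || D))):
            (B -> E): β-rule — branch into !B  //  E.
              branch 2.1.1.1 (add !B):
                ((C || !B) -> (C || D)): β-rule — branch into !(C || !B)  //  (C || D).
                  branch 2.1.1.1.1 (add !(C || !B)):
                    !(C || !B): α-rule — add !C, !!B.
                    × closes — contains both B and !B.
                  branch 2.1.1.1.2 (add (C || D)):
                    (C || D): β-rule — branch into C  //  D.
                      branch 2.1.1.1.2.1 (add C):
                        ○ open, literals {B=F, C=T, F=F}.
                      branch 2.1.1.1.2.2 (add D):
                        ○ open, literals {B=F, D=T, F=F}.
              branch 2.1.1.2 (add E):
                ((C || !B) -> (C || D)): β-rule — branch into !(C || !B)  //  (C || D).
                  branch 2.1.1.2.1 (add !(C || !B)):
                    !(C || !B): α-rule — add !C, !!B.
                    ○ open, literals {B=T, C=F, E=T, F=F}.
                  branch 2.1.1.2.2 (add (C || D)):
                    (C || D): β-rule — branch into C  //  D.
                      branch 2.1.1.2.2.1 (add C):
                        ○ open, literals {C=T, E=T, F=F}.
                      branch 2.1.1.2.2.2 (add D):
                        ○ open, literals {D=T, E=T, F=F}.
          branch 2.1.2 (add (B -> !!E)):
            (B -> E): β-rule — branch into !B  //  E.
              branch 2.1.2.1 (add !B):
                (B -> !!E): β-rule — branch into !B  //  !!E.
                  branch 2.1.2.1.1 (add !B):
                    ○ open, literals {B=F, F=F}.
                  branch 2.1.2.1.2 (add !!E):
                    !!E: drop double negation, giving E.
                    ○ open, literals {B=F, E=T, F=F}.
              branch 2.1.2.2 (add E):
                (B -> !!E): β-rule — branch into !B  //  !!E.
                  branch 2.1.2.2.1 (add !B):
                    ○ open, literals {B=F, E=T, F=F}.
                  branch 2.1.2.2.2 (add !!E):
                    !!E: drop double negation, giving E.
                    ○ open, literals {E=T, F=F}.
      branch 2.2 (add !(((C || !B) -> (C || D)) || (B -> !!E)), !((B -> E) && !F)):
        !(((C || !B) -> (C || D)) || (B -> !!E)): α-rule — add !((C || !B) -> (C || D)), !(B -> !!E).
        !((C || !B) -> (C || D)): α-rule — add (C || !B), !(C || D).
        !(B -> !!E): α-rule — add B, !!!E.
        !(C || D): α-rule — add !C, !D.
        !!!E: drop double negation, giving !E.
        !((B -> E) && !F): β-rule — branch into !(B -> E)  //  !!F.
          branch 2.2.1 (add !(B -> E)):
            !(B -> E): α-rule — add B, !E.
            (C || !B): β-rule — branch into C  //  !B.
              branch 2.2.1.1 (add C):
                × closes — contains both C and !C.
              branch 2.2.1.2 (add !B):
                × closes — contains both B and !B.
          branch 2.2.2 (add !!F):
            (C || !B): β-rule — branch into C  //  !B.
              branch 2.2.2.1 (add C):
                × closes — contains both C and !C.
              branch 2.2.2.2 (add !B):
                × closes — contains both B and !B.
5 branches closed, 10 open.
Each open branch fixes some atoms; the unmentioned ones are free. Counting distinct full assignments: branch {D=F} (A, B, C, E, F) contributes 32 new; branch {B=F, C=T, F=F} (A, D, E) contributes 4 new; branch {B=F, D=T, F=F} (A, C, E) contributes 4 new; branch {B=T, C=F, E=T, F=F} (A, D) contributes 2 new; branch {C=T, E=T, F=F} (A, B, D) contributes 2 new; branch {D=T, E=T, F=F} (A, B, C) contributes 0 new; branch {B=F, F=F} (A, C, D, E) contributes 0 new; branch {B=F, E=T, F=F} (A, C, D) contributes 0 new; branch {B=F, E=T, F=F} (A, C, D) contributes 0 new; branch {E=T, F=F} (A, B, C, D) contributes 0 new. Total: 44.

44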